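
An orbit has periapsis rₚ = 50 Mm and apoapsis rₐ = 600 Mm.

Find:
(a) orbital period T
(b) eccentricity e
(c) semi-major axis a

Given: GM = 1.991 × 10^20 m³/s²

Convert to SI: rₚ = 50 Mm = 5e+07 m; rₐ = 600 Mm = 6e+08 m.
(a) With a = (rₚ + rₐ)/2 = 3.25e+08 m, T = 2π √(a³/GM) = 2π √((3.25e+08)³/1.991e+20) s ≈ 2609 s
(b) e = (rₐ − rₚ)/(rₐ + rₚ) = (6e+08 − 5e+07)/(6e+08 + 5e+07) ≈ 0.8462
(c) a = (rₚ + rₐ)/2 = (5e+07 + 6e+08)/2 ≈ 3.25e+08 m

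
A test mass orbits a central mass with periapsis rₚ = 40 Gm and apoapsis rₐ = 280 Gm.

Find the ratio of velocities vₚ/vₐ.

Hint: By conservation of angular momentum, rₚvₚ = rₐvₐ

Convert to SI: rₚ = 40 Gm = 4e+10 m; rₐ = 280 Gm = 2.8e+11 m.
Conservation of angular momentum gives rₚvₚ = rₐvₐ, so vₚ/vₐ = rₐ/rₚ.
vₚ/vₐ = 2.8e+11 / 4e+10 ≈ 7.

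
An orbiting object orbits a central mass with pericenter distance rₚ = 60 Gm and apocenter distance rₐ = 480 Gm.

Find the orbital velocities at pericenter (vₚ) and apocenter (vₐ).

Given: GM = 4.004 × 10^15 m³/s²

Convert to SI: rₚ = 60 Gm = 6e+10 m; rₐ = 480 Gm = 4.8e+11 m.
Use the vis-viva equation v² = GM(2/r − 1/a) with a = (rₚ + rₐ)/2 = (6e+10 + 4.8e+11)/2 = 2.7e+11 m.
vₚ = √(GM · (2/rₚ − 1/a)) = √(4.004e+15 · (2/6e+10 − 1/2.7e+11)) m/s ≈ 344.4 m/s = 344.4 m/s.
vₐ = √(GM · (2/rₐ − 1/a)) = √(4.004e+15 · (2/4.8e+11 − 1/2.7e+11)) m/s ≈ 43.05 m/s = 43.05 m/s.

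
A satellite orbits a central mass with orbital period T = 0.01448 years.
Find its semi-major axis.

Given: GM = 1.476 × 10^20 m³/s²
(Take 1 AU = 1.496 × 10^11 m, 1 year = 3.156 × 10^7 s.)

Convert to SI: T = 0.01448 years = 456989 s.
Invert Kepler's third law: a = (GM · T² / (4π²))^(1/3).
Substituting T = 456989 s and GM = 1.476e+20 m³/s²:
a = (1.476e+20 · (456989)² / (4π²))^(1/3) m
a ≈ 9.208e+09 m = 0.06155 AU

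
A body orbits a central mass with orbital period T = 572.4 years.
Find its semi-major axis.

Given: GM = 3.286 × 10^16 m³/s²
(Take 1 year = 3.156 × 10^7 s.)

Convert to SI: T = 572.4 years = 1.80649e+10 s.
Invert Kepler's third law: a = (GM · T² / (4π²))^(1/3).
Substituting T = 1.80649e+10 s and GM = 3.286e+16 m³/s²:
a = (3.286e+16 · (1.80649e+10)² / (4π²))^(1/3) m
a ≈ 6.476e+11 m = 647.6 Gm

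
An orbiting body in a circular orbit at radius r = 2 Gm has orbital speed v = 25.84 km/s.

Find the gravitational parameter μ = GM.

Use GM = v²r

Convert to SI: r = 2 Gm = 2e+09 m; v = 25.84 km/s = 25840 m/s.
For a circular orbit v² = GM/r, so GM = v² · r.
GM = (25840)² · 2e+09 m³/s² ≈ 1.335e+18 m³/s² = 1.335 × 10^18 m³/s².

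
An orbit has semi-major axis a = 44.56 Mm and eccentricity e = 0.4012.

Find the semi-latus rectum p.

Convert to SI: a = 44.56 Mm = 4.456e+07 m.
p = a (1 − e²).
p = 4.456e+07 · (1 − (0.4012)²) = 4.456e+07 · 0.839039 ≈ 3.739e+07 m = 37.39 Mm.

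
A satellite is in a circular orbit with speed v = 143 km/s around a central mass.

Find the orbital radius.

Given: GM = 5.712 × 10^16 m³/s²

Convert to SI: v = 143 km/s = 143000 m/s.
For a circular orbit, v² = GM / r, so r = GM / v².
r = 5.712e+16 / (143000)² m ≈ 2.793e+06 m = 2.793 Mm.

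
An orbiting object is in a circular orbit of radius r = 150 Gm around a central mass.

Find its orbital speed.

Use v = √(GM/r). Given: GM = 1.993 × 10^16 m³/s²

Convert to SI: r = 150 Gm = 1.5e+11 m.
For a circular orbit, gravity supplies the centripetal force, so v = √(GM / r).
v = √(1.993e+16 / 1.5e+11) m/s ≈ 364.5 m/s = 364.5 m/s.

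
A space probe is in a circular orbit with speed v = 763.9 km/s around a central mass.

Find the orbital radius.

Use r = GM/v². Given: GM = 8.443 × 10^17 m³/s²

Convert to SI: v = 763.9 km/s = 763900 m/s.
For a circular orbit, v² = GM / r, so r = GM / v².
r = 8.443e+17 / (763900)² m ≈ 1.447e+06 m = 1.447 Mm.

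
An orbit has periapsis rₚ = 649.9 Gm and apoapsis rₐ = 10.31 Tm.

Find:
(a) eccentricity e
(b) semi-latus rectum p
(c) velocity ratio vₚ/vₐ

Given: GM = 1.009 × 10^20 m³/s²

Convert to SI: rₚ = 649.9 Gm = 6.499e+11 m; rₐ = 10.31 Tm = 1.031e+13 m.
(a) e = (rₐ − rₚ)/(rₐ + rₚ) = (1.031e+13 − 6.499e+11)/(1.031e+13 + 6.499e+11) ≈ 0.8814
(b) From a = (rₚ + rₐ)/2 = 5.47995e+12 m and e = (rₐ − rₚ)/(rₐ + rₚ) = 0.881404, p = a(1 − e²) = 5.47995e+12 · (1 − (0.881404)²) ≈ 1.223e+12 m
(c) Conservation of angular momentum (rₚvₚ = rₐvₐ) gives vₚ/vₐ = rₐ/rₚ = 1.031e+13/6.499e+11 ≈ 15.86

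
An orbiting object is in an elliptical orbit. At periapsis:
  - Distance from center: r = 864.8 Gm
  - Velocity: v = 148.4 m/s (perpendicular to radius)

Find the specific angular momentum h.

Convert to SI: r = 864.8 Gm = 8.648e+11 m.
With v perpendicular to r, h = r · v.
h = 8.648e+11 · 148.4 m²/s ≈ 1.283e+14 m²/s.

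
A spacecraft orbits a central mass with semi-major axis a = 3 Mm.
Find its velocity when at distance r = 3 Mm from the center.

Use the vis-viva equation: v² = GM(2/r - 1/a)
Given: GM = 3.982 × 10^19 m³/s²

Convert to SI: a = 3 Mm = 3e+06 m; r = 3 Mm = 3e+06 m.
Vis-viva: v = √(GM · (2/r − 1/a)).
2/r − 1/a = 2/3e+06 − 1/3e+06 = 3.33333e-07 m⁻¹.
v = √(3.982e+19 · 3.33333e-07) m/s ≈ 3.643e+06 m/s = 3643 km/s.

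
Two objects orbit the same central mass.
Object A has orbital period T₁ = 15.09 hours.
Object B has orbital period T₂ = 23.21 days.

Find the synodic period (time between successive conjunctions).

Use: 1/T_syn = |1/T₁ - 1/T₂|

Convert to SI: T₁ = 15.09 hours = 54324 s; T₂ = 23.21 days = 2.00534e+06 s.
T_syn = |T₁ · T₂ / (T₁ − T₂)|.
T_syn = |54324 · 2.00534e+06 / (54324 − 2.00534e+06)| s ≈ 5.584e+04 s = 15.51 hours.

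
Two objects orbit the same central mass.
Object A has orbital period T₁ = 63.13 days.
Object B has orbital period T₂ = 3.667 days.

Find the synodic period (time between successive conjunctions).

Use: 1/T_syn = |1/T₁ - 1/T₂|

Convert to SI: T₁ = 63.13 days = 5.45443e+06 s; T₂ = 3.667 days = 316829 s.
T_syn = |T₁ · T₂ / (T₁ − T₂)|.
T_syn = |5.45443e+06 · 316829 / (5.45443e+06 − 316829)| s ≈ 3.364e+05 s = 3.893 days.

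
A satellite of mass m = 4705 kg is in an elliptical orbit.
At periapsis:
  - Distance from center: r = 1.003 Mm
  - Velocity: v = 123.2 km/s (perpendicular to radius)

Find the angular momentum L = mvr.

Convert to SI: r = 1.003 Mm = 1.003e+06 m; v = 123.2 km/s = 123200 m/s.
Since v is perpendicular to r, L = m · v · r.
L = 4705 · 123200 · 1.003e+06 kg·m²/s ≈ 5.814e+14 kg·m²/s.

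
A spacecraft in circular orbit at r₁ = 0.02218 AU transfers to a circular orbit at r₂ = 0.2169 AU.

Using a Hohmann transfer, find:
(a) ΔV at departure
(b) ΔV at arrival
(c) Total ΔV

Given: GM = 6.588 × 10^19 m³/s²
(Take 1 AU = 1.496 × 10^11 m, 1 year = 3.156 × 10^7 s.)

Convert to SI: r₁ = 0.02218 AU = 3.31813e+09 m; r₂ = 0.2169 AU = 3.24482e+10 m.
Transfer semi-major axis: a_t = (r₁ + r₂)/2 = (3.31813e+09 + 3.24482e+10)/2 = 1.78832e+10 m.
Circular speeds: v₁ = √(GM/r₁) = 140906 m/s, v₂ = √(GM/r₂) = 45059 m/s.
Transfer speeds (vis-viva v² = GM(2/r − 1/a_t)): v₁ᵗ = 189803 m/s, v₂ᵗ = 19409.1 m/s.
(a) ΔV₁ = |v₁ᵗ − v₁| ≈ 4.89e+04 m/s = 10.32 AU/year.
(b) ΔV₂ = |v₂ − v₂ᵗ| ≈ 2.565e+04 m/s = 5.411 AU/year.
(c) ΔV_total = ΔV₁ + ΔV₂ ≈ 7.455e+04 m/s = 15.73 AU/year.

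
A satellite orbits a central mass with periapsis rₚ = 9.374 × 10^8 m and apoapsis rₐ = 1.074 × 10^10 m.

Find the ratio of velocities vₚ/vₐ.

Conservation of angular momentum gives rₚvₚ = rₐvₐ, so vₚ/vₐ = rₐ/rₚ.
vₚ/vₐ = 1.074e+10 / 9.374e+08 ≈ 11.46.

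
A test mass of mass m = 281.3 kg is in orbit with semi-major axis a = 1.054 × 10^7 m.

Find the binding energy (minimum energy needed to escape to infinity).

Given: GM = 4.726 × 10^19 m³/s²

Total orbital energy is E = −GMm/(2a); binding energy is E_bind = −E = GMm/(2a).
E_bind = 4.726e+19 · 281.3 / (2 · 1.054e+07) J ≈ 6.307e+14 J = 630.7 TJ.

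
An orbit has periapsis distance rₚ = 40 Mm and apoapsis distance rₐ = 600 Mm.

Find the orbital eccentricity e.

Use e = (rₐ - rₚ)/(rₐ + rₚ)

Convert to SI: rₚ = 40 Mm = 4e+07 m; rₐ = 600 Mm = 6e+08 m.
e = (rₐ − rₚ) / (rₐ + rₚ).
e = (6e+08 − 4e+07) / (6e+08 + 4e+07) = 5.6e+08 / 6.4e+08 ≈ 0.875.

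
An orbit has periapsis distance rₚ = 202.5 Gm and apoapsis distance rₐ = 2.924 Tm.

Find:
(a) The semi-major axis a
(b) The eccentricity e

Convert to SI: rₚ = 202.5 Gm = 2.025e+11 m; rₐ = 2.924 Tm = 2.924e+12 m.
(a) a = (rₚ + rₐ) / 2 = (2.025e+11 + 2.924e+12) / 2 ≈ 1.563e+12 m = 1.563 Tm.
(b) e = (rₐ − rₚ) / (rₐ + rₚ) = (2.924e+12 − 2.025e+11) / (2.924e+12 + 2.025e+11) ≈ 0.8705.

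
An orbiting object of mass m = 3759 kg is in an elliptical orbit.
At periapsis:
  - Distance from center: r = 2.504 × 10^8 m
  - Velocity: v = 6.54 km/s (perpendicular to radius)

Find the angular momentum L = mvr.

Convert to SI: v = 6.54 km/s = 6540 m/s.
Since v is perpendicular to r, L = m · v · r.
L = 3759 · 6540 · 2.504e+08 kg·m²/s ≈ 6.156e+15 kg·m²/s.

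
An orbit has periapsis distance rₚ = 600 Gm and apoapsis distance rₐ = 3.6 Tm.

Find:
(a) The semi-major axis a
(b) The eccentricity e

Convert to SI: rₚ = 600 Gm = 6e+11 m; rₐ = 3.6 Tm = 3.6e+12 m.
(a) a = (rₚ + rₐ) / 2 = (6e+11 + 3.6e+12) / 2 ≈ 2.1e+12 m = 2.1 Tm.
(b) e = (rₐ − rₚ) / (rₐ + rₚ) = (3.6e+12 − 6e+11) / (3.6e+12 + 6e+11) ≈ 0.7143.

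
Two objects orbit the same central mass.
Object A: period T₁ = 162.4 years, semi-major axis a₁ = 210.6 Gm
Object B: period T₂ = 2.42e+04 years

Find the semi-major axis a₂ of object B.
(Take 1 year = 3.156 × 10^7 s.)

Convert to SI: T₁ = 162.4 years = 5.12534e+09 s; a₁ = 210.6 Gm = 2.106e+11 m; T₂ = 2.42e+04 years = 7.63752e+11 s.
Kepler's third law: (T₁/T₂)² = (a₁/a₂)³ ⇒ a₂ = a₁ · (T₂/T₁)^(2/3).
T₂/T₁ = 7.63752e+11 / 5.12534e+09 = 149.015.
a₂ = 2.106e+11 · (149.015)^(2/3) m ≈ 5.919e+12 m = 5.919 Tm.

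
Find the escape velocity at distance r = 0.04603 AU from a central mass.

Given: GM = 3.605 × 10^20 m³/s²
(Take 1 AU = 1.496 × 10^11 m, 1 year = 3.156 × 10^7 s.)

Convert to SI: r = 0.04603 AU = 6.88609e+09 m.
Escape velocity comes from setting total energy to zero: ½v² − GM/r = 0 ⇒ v_esc = √(2GM / r).
v_esc = √(2 · 3.605e+20 / 6.88609e+09) m/s ≈ 3.236e+05 m/s = 68.26 AU/year.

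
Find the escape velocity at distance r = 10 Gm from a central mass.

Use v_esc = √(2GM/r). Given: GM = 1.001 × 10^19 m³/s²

Convert to SI: r = 10 Gm = 1e+10 m.
Escape velocity comes from setting total energy to zero: ½v² − GM/r = 0 ⇒ v_esc = √(2GM / r).
v_esc = √(2 · 1.001e+19 / 1e+10) m/s ≈ 4.474e+04 m/s = 44.74 km/s.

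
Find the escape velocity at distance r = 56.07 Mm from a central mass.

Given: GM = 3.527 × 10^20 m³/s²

Convert to SI: r = 56.07 Mm = 5.607e+07 m.
Escape velocity comes from setting total energy to zero: ½v² − GM/r = 0 ⇒ v_esc = √(2GM / r).
v_esc = √(2 · 3.527e+20 / 5.607e+07) m/s ≈ 3.547e+06 m/s = 3547 km/s.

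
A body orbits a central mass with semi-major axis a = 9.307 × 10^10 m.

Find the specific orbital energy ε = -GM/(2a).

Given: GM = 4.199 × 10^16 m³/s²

ε = −GM / (2a).
ε = −4.199e+16 / (2 · 9.307e+10) J/kg ≈ -2.256e+05 J/kg = -225.6 kJ/kg.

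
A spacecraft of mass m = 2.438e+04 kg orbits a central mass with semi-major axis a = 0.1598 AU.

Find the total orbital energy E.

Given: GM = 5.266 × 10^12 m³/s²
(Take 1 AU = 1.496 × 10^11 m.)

Convert to SI: a = 0.1598 AU = 2.39061e+10 m.
E = −GMm / (2a).
E = −5.266e+12 · 2.438e+04 / (2 · 2.39061e+10) J ≈ -2.685e+06 J = -2.685 MJ.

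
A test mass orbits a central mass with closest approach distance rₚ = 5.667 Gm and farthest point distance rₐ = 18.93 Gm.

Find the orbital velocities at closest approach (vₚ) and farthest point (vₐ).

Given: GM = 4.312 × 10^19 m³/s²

Convert to SI: rₚ = 5.667 Gm = 5.667e+09 m; rₐ = 18.93 Gm = 1.893e+10 m.
Use the vis-viva equation v² = GM(2/r − 1/a) with a = (rₚ + rₐ)/2 = (5.667e+09 + 1.893e+10)/2 = 1.22985e+10 m.
vₚ = √(GM · (2/rₚ − 1/a)) = √(4.312e+19 · (2/5.667e+09 − 1/1.22985e+10)) m/s ≈ 1.082e+05 m/s = 108.2 km/s.
vₐ = √(GM · (2/rₐ − 1/a)) = √(4.312e+19 · (2/1.893e+10 − 1/1.22985e+10)) m/s ≈ 3.24e+04 m/s = 32.4 km/s.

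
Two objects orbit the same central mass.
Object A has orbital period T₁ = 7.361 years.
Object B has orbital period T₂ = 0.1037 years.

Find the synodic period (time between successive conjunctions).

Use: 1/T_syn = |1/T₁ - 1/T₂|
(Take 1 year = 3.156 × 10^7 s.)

Convert to SI: T₁ = 7.361 years = 2.32313e+08 s; T₂ = 0.1037 years = 3.27277e+06 s.
T_syn = |T₁ · T₂ / (T₁ − T₂)|.
T_syn = |2.32313e+08 · 3.27277e+06 / (2.32313e+08 − 3.27277e+06)| s ≈ 3.32e+06 s = 0.1052 years.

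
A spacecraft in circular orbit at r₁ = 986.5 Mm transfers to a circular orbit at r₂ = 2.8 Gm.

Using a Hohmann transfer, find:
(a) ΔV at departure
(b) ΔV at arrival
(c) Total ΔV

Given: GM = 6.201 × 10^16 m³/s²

Convert to SI: r₁ = 986.5 Mm = 9.865e+08 m; r₂ = 2.8 Gm = 2.8e+09 m.
Transfer semi-major axis: a_t = (r₁ + r₂)/2 = (9.865e+08 + 2.8e+09)/2 = 1.89325e+09 m.
Circular speeds: v₁ = √(GM/r₁) = 7928.34 m/s, v₂ = √(GM/r₂) = 4706 m/s.
Transfer speeds (vis-viva v² = GM(2/r − 1/a_t)): v₁ᵗ = 9641.78 m/s, v₂ᵗ = 3397.01 m/s.
(a) ΔV₁ = |v₁ᵗ − v₁| ≈ 1713 m/s = 1.713 km/s.
(b) ΔV₂ = |v₂ − v₂ᵗ| ≈ 1309 m/s = 1.309 km/s.
(c) ΔV_total = ΔV₁ + ΔV₂ ≈ 3022 m/s = 3.022 km/s.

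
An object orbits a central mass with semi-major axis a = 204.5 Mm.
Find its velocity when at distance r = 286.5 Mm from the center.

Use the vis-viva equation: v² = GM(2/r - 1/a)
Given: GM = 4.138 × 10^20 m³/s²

Convert to SI: a = 204.5 Mm = 2.045e+08 m; r = 286.5 Mm = 2.865e+08 m.
Vis-viva: v = √(GM · (2/r − 1/a)).
2/r − 1/a = 2/2.865e+08 − 1/2.045e+08 = 2.09083e-09 m⁻¹.
v = √(4.138e+20 · 2.09083e-09) m/s ≈ 9.302e+05 m/s = 930.2 km/s.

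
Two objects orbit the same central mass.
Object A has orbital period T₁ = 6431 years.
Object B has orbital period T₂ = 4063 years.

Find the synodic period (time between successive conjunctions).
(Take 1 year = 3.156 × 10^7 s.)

Convert to SI: T₁ = 6431 years = 2.02962e+11 s; T₂ = 4063 years = 1.28228e+11 s.
T_syn = |T₁ · T₂ / (T₁ − T₂)|.
T_syn = |2.02962e+11 · 1.28228e+11 / (2.02962e+11 − 1.28228e+11)| s ≈ 3.482e+11 s = 1.103e+04 years.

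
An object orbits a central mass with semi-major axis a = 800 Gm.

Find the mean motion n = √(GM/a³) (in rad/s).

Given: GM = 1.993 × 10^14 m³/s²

Convert to SI: a = 800 Gm = 8e+11 m.
n = √(GM / a³).
n = √(1.993e+14 / (8e+11)³) rad/s ≈ 1.973e-11 rad/s.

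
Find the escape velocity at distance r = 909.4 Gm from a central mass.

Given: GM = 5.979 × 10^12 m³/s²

Convert to SI: r = 909.4 Gm = 9.094e+11 m.
Escape velocity comes from setting total energy to zero: ½v² − GM/r = 0 ⇒ v_esc = √(2GM / r).
v_esc = √(2 · 5.979e+12 / 9.094e+11) m/s ≈ 3.626 m/s = 3.626 m/s.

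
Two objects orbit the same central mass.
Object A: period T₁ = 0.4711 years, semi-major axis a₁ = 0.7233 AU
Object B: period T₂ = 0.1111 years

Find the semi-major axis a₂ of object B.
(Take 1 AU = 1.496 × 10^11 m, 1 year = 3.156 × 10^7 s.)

Convert to SI: T₁ = 0.4711 years = 1.48679e+07 s; a₁ = 0.7233 AU = 1.08206e+11 m; T₂ = 0.1111 years = 3.50632e+06 s.
Kepler's third law: (T₁/T₂)² = (a₁/a₂)³ ⇒ a₂ = a₁ · (T₂/T₁)^(2/3).
T₂/T₁ = 3.50632e+06 / 1.48679e+07 = 0.235831.
a₂ = 1.08206e+11 · (0.235831)^(2/3) m ≈ 4.13e+10 m = 0.2761 AU.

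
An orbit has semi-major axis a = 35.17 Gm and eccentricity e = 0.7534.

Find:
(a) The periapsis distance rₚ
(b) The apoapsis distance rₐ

Convert to SI: a = 35.17 Gm = 3.517e+10 m.
(a) rₚ = a(1 − e) = 3.517e+10 · (1 − 0.7534) = 3.517e+10 · 0.2466 ≈ 8.673e+09 m = 8.673 Gm.
(b) rₐ = a(1 + e) = 3.517e+10 · (1 + 0.7534) = 3.517e+10 · 1.7534 ≈ 6.167e+10 m = 61.67 Gm.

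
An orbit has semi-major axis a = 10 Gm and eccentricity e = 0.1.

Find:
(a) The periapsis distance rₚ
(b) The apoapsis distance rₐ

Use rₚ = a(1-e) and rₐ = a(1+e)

Convert to SI: a = 10 Gm = 1e+10 m.
(a) rₚ = a(1 − e) = 1e+10 · (1 − 0.1) = 1e+10 · 0.9 ≈ 9e+09 m = 9 Gm.
(b) rₐ = a(1 + e) = 1e+10 · (1 + 0.1) = 1e+10 · 1.1 ≈ 1.1e+10 m = 11 Gm.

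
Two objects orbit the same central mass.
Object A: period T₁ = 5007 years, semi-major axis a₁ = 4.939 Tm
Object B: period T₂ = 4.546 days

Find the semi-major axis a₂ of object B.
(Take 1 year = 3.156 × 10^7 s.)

Convert to SI: T₁ = 5007 years = 1.58021e+11 s; a₁ = 4.939 Tm = 4.939e+12 m; T₂ = 4.546 days = 392774 s.
Kepler's third law: (T₁/T₂)² = (a₁/a₂)³ ⇒ a₂ = a₁ · (T₂/T₁)^(2/3).
T₂/T₁ = 392774 / 1.58021e+11 = 2.48558e-06.
a₂ = 4.939e+12 · (2.48558e-06)^(2/3) m ≈ 9.063e+08 m = 906.3 Mm.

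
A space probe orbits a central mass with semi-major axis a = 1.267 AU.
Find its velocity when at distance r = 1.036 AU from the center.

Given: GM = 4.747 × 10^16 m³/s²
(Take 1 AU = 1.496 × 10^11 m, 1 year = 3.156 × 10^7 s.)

Convert to SI: a = 1.267 AU = 1.89543e+11 m; r = 1.036 AU = 1.54986e+11 m.
Vis-viva: v = √(GM · (2/r − 1/a)).
2/r − 1/a = 2/1.54986e+11 − 1/1.89543e+11 = 7.62858e-12 m⁻¹.
v = √(4.747e+16 · 7.62858e-12) m/s ≈ 601.8 m/s = 0.127 AU/year.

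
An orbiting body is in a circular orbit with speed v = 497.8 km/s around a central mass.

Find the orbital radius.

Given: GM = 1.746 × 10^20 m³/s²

Convert to SI: v = 497.8 km/s = 497800 m/s.
For a circular orbit, v² = GM / r, so r = GM / v².
r = 1.746e+20 / (497800)² m ≈ 7.046e+08 m = 704.6 Mm.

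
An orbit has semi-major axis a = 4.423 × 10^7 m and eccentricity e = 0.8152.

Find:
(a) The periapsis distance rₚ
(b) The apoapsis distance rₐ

(a) rₚ = a(1 − e) = 4.423e+07 · (1 − 0.8152) = 4.423e+07 · 0.1848 ≈ 8.174e+06 m = 8.174 × 10^6 m.
(b) rₐ = a(1 + e) = 4.423e+07 · (1 + 0.8152) = 4.423e+07 · 1.8152 ≈ 8.029e+07 m = 8.029 × 10^7 m.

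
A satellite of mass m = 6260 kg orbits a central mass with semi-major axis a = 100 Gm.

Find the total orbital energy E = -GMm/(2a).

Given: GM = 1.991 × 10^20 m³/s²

Convert to SI: a = 100 Gm = 1e+11 m.
E = −GMm / (2a).
E = −1.991e+20 · 6260 / (2 · 1e+11) J ≈ -6.232e+12 J = -6.232 TJ.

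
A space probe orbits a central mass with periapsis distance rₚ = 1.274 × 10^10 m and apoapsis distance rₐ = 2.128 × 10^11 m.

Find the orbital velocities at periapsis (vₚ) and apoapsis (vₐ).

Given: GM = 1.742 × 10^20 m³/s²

Use the vis-viva equation v² = GM(2/r − 1/a) with a = (rₚ + rₐ)/2 = (1.274e+10 + 2.128e+11)/2 = 1.1277e+11 m.
vₚ = √(GM · (2/rₚ − 1/a)) = √(1.742e+20 · (2/1.274e+10 − 1/1.1277e+11)) m/s ≈ 1.606e+05 m/s = 160.6 km/s.
vₐ = √(GM · (2/rₐ − 1/a)) = √(1.742e+20 · (2/2.128e+11 − 1/1.1277e+11)) m/s ≈ 9617 m/s = 9.617 km/s.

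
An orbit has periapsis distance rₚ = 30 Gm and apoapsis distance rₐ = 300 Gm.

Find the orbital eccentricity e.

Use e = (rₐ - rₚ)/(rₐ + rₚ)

Convert to SI: rₚ = 30 Gm = 3e+10 m; rₐ = 300 Gm = 3e+11 m.
e = (rₐ − rₚ) / (rₐ + rₚ).
e = (3e+11 − 3e+10) / (3e+11 + 3e+10) = 2.7e+11 / 3.3e+11 ≈ 0.8182.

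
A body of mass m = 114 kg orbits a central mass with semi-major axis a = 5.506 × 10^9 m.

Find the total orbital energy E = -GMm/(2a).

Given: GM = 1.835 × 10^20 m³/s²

E = −GMm / (2a).
E = −1.835e+20 · 114 / (2 · 5.506e+09) J ≈ -1.9e+12 J = -1.9 TJ.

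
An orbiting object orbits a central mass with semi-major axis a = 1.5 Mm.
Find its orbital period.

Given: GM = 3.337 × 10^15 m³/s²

Convert to SI: a = 1.5 Mm = 1.5e+06 m.
Kepler's third law: T = 2π √(a³ / GM).
Substituting a = 1.5e+06 m and GM = 3.337e+15 m³/s²:
T = 2π √((1.5e+06)³ / 3.337e+15) s
T ≈ 199.8 s = 3.33 minutes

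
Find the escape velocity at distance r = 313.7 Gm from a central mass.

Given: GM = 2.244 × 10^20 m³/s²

Convert to SI: r = 313.7 Gm = 3.137e+11 m.
Escape velocity comes from setting total energy to zero: ½v² − GM/r = 0 ⇒ v_esc = √(2GM / r).
v_esc = √(2 · 2.244e+20 / 3.137e+11) m/s ≈ 3.782e+04 m/s = 37.82 km/s.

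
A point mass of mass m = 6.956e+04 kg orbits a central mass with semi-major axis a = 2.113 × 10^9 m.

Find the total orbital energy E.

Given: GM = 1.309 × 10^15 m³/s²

E = −GMm / (2a).
E = −1.309e+15 · 6.956e+04 / (2 · 2.113e+09) J ≈ -2.155e+10 J = -21.55 GJ.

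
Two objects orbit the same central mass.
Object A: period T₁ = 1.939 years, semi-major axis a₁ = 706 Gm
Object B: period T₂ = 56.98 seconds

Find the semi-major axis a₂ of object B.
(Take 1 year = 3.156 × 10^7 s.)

Convert to SI: T₁ = 1.939 years = 6.11948e+07 s; a₁ = 706 Gm = 7.06e+11 m.
Kepler's third law: (T₁/T₂)² = (a₁/a₂)³ ⇒ a₂ = a₁ · (T₂/T₁)^(2/3).
T₂/T₁ = 56.98 / 6.11948e+07 = 9.31124e-07.
a₂ = 7.06e+11 · (9.31124e-07)^(2/3) m ≈ 6.732e+07 m = 67.32 Mm.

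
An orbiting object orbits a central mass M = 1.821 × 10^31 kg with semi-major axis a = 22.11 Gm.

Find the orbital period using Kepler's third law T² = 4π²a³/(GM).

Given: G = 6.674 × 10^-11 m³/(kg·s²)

Convert to SI: a = 22.11 Gm = 2.211e+10 m.
GM = G · M = 6.674e-11 · 1.821e+31 = 1.21534e+21 m³/s².
Kepler's third law: T = 2π √(a³ / GM).
Substituting a = 2.211e+10 m and GM = 1.21534e+21 m³/s²:
T = 2π √((2.211e+10)³ / 1.21534e+21) s
T ≈ 5.925e+05 s = 6.858 days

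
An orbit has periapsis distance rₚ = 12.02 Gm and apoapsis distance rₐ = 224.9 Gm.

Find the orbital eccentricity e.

Convert to SI: rₚ = 12.02 Gm = 1.202e+10 m; rₐ = 224.9 Gm = 2.249e+11 m.
e = (rₐ − rₚ) / (rₐ + rₚ).
e = (2.249e+11 − 1.202e+10) / (2.249e+11 + 1.202e+10) = 2.1288e+11 / 2.3692e+11 ≈ 0.8985.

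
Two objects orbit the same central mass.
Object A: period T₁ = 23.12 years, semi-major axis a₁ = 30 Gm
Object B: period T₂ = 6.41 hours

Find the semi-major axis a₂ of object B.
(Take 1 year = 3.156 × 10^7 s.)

Convert to SI: T₁ = 23.12 years = 7.29667e+08 s; a₁ = 30 Gm = 3e+10 m; T₂ = 6.41 hours = 23076 s.
Kepler's third law: (T₁/T₂)² = (a₁/a₂)³ ⇒ a₂ = a₁ · (T₂/T₁)^(2/3).
T₂/T₁ = 23076 / 7.29667e+08 = 3.16254e-05.
a₂ = 3e+10 · (3.16254e-05)^(2/3) m ≈ 3e+07 m = 30 Mm.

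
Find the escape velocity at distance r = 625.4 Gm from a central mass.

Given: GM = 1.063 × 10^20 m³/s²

Convert to SI: r = 625.4 Gm = 6.254e+11 m.
Escape velocity comes from setting total energy to zero: ½v² − GM/r = 0 ⇒ v_esc = √(2GM / r).
v_esc = √(2 · 1.063e+20 / 6.254e+11) m/s ≈ 1.844e+04 m/s = 18.44 km/s.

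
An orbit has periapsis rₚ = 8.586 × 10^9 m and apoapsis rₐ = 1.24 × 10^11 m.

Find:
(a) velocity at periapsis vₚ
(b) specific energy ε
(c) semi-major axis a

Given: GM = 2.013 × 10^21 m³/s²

(a) With a = (rₚ + rₐ)/2 = 6.6293e+10 m, vₚ = √(GM (2/rₚ − 1/a)) = √(2.013e+21 · (2/8.586e+09 − 1/6.6293e+10)) m/s ≈ 6.622e+05 m/s
(b) With a = (rₚ + rₐ)/2 = 6.6293e+10 m, ε = −GM/(2a) = −2.013e+21/(2 · 6.6293e+10) J/kg ≈ -1.518e+10 J/kg
(c) a = (rₚ + rₐ)/2 = (8.586e+09 + 1.24e+11)/2 ≈ 6.629e+10 m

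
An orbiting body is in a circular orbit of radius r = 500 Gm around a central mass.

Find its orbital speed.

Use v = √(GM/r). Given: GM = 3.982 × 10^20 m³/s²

Convert to SI: r = 500 Gm = 5e+11 m.
For a circular orbit, gravity supplies the centripetal force, so v = √(GM / r).
v = √(3.982e+20 / 5e+11) m/s ≈ 2.822e+04 m/s = 28.22 km/s.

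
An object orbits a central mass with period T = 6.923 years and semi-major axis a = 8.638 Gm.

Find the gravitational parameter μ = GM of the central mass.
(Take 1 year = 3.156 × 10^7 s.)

Convert to SI: T = 6.923 years = 2.1849e+08 s; a = 8.638 Gm = 8.638e+09 m.
GM = 4π² · a³ / T².
GM = 4π² · (8.638e+09)³ / (2.1849e+08)² m³/s² ≈ 5.33e+14 m³/s² = 5.33 × 10^14 m³/s².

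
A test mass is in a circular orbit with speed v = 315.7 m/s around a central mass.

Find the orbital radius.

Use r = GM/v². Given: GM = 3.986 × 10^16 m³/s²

For a circular orbit, v² = GM / r, so r = GM / v².
r = 3.986e+16 / (315.7)² m ≈ 3.999e+11 m = 399.9 Gm.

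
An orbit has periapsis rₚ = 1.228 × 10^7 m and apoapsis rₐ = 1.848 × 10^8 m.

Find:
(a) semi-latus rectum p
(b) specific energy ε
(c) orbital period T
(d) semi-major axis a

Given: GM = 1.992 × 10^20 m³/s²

(a) From a = (rₚ + rₐ)/2 = 9.854e+07 m and e = (rₐ − rₚ)/(rₐ + rₚ) = 0.875381, p = a(1 − e²) = 9.854e+07 · (1 − (0.875381)²) ≈ 2.303e+07 m
(b) With a = (rₚ + rₐ)/2 = 9.854e+07 m, ε = −GM/(2a) = −1.992e+20/(2 · 9.854e+07) J/kg ≈ -1.011e+12 J/kg
(c) With a = (rₚ + rₐ)/2 = 9.854e+07 m, T = 2π √(a³/GM) = 2π √((9.854e+07)³/1.992e+20) s ≈ 435.5 s
(d) a = (rₚ + rₐ)/2 = (1.228e+07 + 1.848e+08)/2 ≈ 9.854e+07 m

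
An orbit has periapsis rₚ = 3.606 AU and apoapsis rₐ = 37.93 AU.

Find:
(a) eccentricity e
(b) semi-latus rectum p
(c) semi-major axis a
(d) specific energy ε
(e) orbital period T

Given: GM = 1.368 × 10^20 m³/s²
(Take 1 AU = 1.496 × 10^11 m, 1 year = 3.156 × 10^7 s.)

Convert to SI: rₚ = 3.606 AU = 5.39458e+11 m; rₐ = 37.93 AU = 5.67433e+12 m.
(a) e = (rₐ − rₚ)/(rₐ + rₚ) = (5.67433e+12 − 5.39458e+11)/(5.67433e+12 + 5.39458e+11) ≈ 0.8264
(b) From a = (rₚ + rₐ)/2 = 3.10689e+12 m and e = (rₐ − rₚ)/(rₐ + rₚ) = 0.826367, p = a(1 − e²) = 3.10689e+12 · (1 − (0.826367)²) ≈ 9.852e+11 m
(c) a = (rₚ + rₐ)/2 = (5.39458e+11 + 5.67433e+12)/2 ≈ 3.107e+12 m
(d) With a = (rₚ + rₐ)/2 = 3.10689e+12 m, ε = −GM/(2a) = −1.368e+20/(2 · 3.10689e+12) J/kg ≈ -2.202e+07 J/kg
(e) With a = (rₚ + rₐ)/2 = 3.10689e+12 m, T = 2π √(a³/GM) = 2π √((3.10689e+12)³/1.368e+20) s ≈ 2.942e+09 s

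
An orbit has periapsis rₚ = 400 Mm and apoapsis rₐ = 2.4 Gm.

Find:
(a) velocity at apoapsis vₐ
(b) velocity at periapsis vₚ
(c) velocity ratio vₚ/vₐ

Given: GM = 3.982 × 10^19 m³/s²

Convert to SI: rₚ = 400 Mm = 4e+08 m; rₐ = 2.4 Gm = 2.4e+09 m.
(a) With a = (rₚ + rₐ)/2 = 1.4e+09 m, vₐ = √(GM (2/rₐ − 1/a)) = √(3.982e+19 · (2/2.4e+09 − 1/1.4e+09)) m/s ≈ 6.885e+04 m/s
(b) With a = (rₚ + rₐ)/2 = 1.4e+09 m, vₚ = √(GM (2/rₚ − 1/a)) = √(3.982e+19 · (2/4e+08 − 1/1.4e+09)) m/s ≈ 4.131e+05 m/s
(c) Conservation of angular momentum (rₚvₚ = rₐvₐ) gives vₚ/vₐ = rₐ/rₚ = 2.4e+09/4e+08 ≈ 6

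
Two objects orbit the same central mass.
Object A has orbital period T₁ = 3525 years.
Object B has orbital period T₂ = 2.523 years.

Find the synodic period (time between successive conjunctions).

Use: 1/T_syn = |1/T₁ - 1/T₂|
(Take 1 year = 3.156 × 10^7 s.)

Convert to SI: T₁ = 3525 years = 1.11249e+11 s; T₂ = 2.523 years = 7.96259e+07 s.
T_syn = |T₁ · T₂ / (T₁ − T₂)|.
T_syn = |1.11249e+11 · 7.96259e+07 / (1.11249e+11 − 7.96259e+07)| s ≈ 7.968e+07 s = 2.525 years.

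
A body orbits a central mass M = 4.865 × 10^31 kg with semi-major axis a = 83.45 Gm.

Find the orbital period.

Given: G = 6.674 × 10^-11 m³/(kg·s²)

Convert to SI: a = 83.45 Gm = 8.345e+10 m.
GM = G · M = 6.674e-11 · 4.865e+31 = 3.2469e+21 m³/s².
Kepler's third law: T = 2π √(a³ / GM).
Substituting a = 8.345e+10 m and GM = 3.2469e+21 m³/s²:
T = 2π √((8.345e+10)³ / 3.2469e+21) s
T ≈ 2.658e+06 s = 30.77 days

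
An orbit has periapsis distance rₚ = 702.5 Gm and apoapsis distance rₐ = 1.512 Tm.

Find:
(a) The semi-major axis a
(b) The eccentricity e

Convert to SI: rₚ = 702.5 Gm = 7.025e+11 m; rₐ = 1.512 Tm = 1.512e+12 m.
(a) a = (rₚ + rₐ) / 2 = (7.025e+11 + 1.512e+12) / 2 ≈ 1.107e+12 m = 1.107 Tm.
(b) e = (rₐ − rₚ) / (rₐ + rₚ) = (1.512e+12 − 7.025e+11) / (1.512e+12 + 7.025e+11) ≈ 0.3655.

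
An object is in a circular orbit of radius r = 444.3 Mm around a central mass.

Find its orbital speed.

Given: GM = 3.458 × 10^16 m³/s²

Convert to SI: r = 444.3 Mm = 4.443e+08 m.
For a circular orbit, gravity supplies the centripetal force, so v = √(GM / r).
v = √(3.458e+16 / 4.443e+08) m/s ≈ 8822 m/s = 8.822 km/s.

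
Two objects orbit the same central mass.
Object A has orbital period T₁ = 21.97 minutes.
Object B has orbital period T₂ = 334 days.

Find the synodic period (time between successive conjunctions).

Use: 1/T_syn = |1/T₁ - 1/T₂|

Convert to SI: T₁ = 21.97 minutes = 1318.2 s; T₂ = 334 days = 2.88576e+07 s.
T_syn = |T₁ · T₂ / (T₁ − T₂)|.
T_syn = |1318.2 · 2.88576e+07 / (1318.2 − 2.88576e+07)| s ≈ 1318 s = 21.97 minutes.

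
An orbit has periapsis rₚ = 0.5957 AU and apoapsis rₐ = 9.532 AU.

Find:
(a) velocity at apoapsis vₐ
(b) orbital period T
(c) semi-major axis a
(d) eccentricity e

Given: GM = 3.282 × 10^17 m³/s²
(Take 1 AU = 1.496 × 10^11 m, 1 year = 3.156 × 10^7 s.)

Convert to SI: rₚ = 0.5957 AU = 8.91167e+10 m; rₐ = 9.532 AU = 1.42599e+12 m.
(a) With a = (rₚ + rₐ)/2 = 7.57552e+11 m, vₐ = √(GM (2/rₐ − 1/a)) = √(3.282e+17 · (2/1.42599e+12 − 1/7.57552e+11)) m/s ≈ 164.5 m/s
(b) With a = (rₚ + rₐ)/2 = 7.57552e+11 m, T = 2π √(a³/GM) = 2π √((7.57552e+11)³/3.282e+17) s ≈ 7.232e+09 s
(c) a = (rₚ + rₐ)/2 = (8.91167e+10 + 1.42599e+12)/2 ≈ 7.576e+11 m
(d) e = (rₐ − rₚ)/(rₐ + rₚ) = (1.42599e+12 − 8.91167e+10)/(1.42599e+12 + 8.91167e+10) ≈ 0.8824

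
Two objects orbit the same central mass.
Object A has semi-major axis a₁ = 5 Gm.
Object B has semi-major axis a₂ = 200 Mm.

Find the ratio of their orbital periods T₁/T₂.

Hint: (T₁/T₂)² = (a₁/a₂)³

Convert to SI: a₁ = 5 Gm = 5e+09 m; a₂ = 200 Mm = 2e+08 m.
From Kepler's third law, (T₁/T₂)² = (a₁/a₂)³, so T₁/T₂ = (a₁/a₂)^(3/2).
a₁/a₂ = 5e+09 / 2e+08 = 25.
T₁/T₂ = (25)^(3/2) ≈ 125.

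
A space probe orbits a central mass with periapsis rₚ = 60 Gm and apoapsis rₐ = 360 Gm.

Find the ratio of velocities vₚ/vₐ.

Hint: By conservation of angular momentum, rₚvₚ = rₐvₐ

Convert to SI: rₚ = 60 Gm = 6e+10 m; rₐ = 360 Gm = 3.6e+11 m.
Conservation of angular momentum gives rₚvₚ = rₐvₐ, so vₚ/vₐ = rₐ/rₚ.
vₚ/vₐ = 3.6e+11 / 6e+10 ≈ 6.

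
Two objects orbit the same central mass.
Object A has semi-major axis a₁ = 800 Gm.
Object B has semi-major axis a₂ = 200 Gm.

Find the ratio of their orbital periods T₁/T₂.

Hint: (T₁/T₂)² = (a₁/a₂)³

Convert to SI: a₁ = 800 Gm = 8e+11 m; a₂ = 200 Gm = 2e+11 m.
From Kepler's third law, (T₁/T₂)² = (a₁/a₂)³, so T₁/T₂ = (a₁/a₂)^(3/2).
a₁/a₂ = 8e+11 / 2e+11 = 4.
T₁/T₂ = (4)^(3/2) ≈ 8.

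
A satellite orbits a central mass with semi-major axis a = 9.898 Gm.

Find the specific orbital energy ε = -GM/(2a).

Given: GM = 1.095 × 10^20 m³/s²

Convert to SI: a = 9.898 Gm = 9.898e+09 m.
ε = −GM / (2a).
ε = −1.095e+20 / (2 · 9.898e+09) J/kg ≈ -5.531e+09 J/kg = -5.531 GJ/kg.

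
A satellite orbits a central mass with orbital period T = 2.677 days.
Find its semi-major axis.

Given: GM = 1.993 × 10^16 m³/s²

Convert to SI: T = 2.677 days = 231293 s.
Invert Kepler's third law: a = (GM · T² / (4π²))^(1/3).
Substituting T = 231293 s and GM = 1.993e+16 m³/s²:
a = (1.993e+16 · (231293)² / (4π²))^(1/3) m
a ≈ 3e+08 m = 300 Mm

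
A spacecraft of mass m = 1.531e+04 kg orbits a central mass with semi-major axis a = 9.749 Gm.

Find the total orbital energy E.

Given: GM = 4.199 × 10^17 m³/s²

Convert to SI: a = 9.749 Gm = 9.749e+09 m.
E = −GMm / (2a).
E = −4.199e+17 · 1.531e+04 / (2 · 9.749e+09) J ≈ -3.297e+11 J = -329.7 GJ.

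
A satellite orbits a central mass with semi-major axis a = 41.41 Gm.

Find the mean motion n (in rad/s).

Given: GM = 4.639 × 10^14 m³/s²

Convert to SI: a = 41.41 Gm = 4.141e+10 m.
n = √(GM / a³).
n = √(4.639e+14 / (4.141e+10)³) rad/s ≈ 2.556e-09 rad/s.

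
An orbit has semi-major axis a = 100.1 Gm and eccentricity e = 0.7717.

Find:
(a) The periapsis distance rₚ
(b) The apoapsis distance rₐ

Convert to SI: a = 100.1 Gm = 1.001e+11 m.
(a) rₚ = a(1 − e) = 1.001e+11 · (1 − 0.7717) = 1.001e+11 · 0.2283 ≈ 2.285e+10 m = 22.85 Gm.
(b) rₐ = a(1 + e) = 1.001e+11 · (1 + 0.7717) = 1.001e+11 · 1.7717 ≈ 1.773e+11 m = 177.3 Gm.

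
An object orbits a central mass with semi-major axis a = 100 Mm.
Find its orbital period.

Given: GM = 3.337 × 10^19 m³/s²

Convert to SI: a = 100 Mm = 1e+08 m.
Kepler's third law: T = 2π √(a³ / GM).
Substituting a = 1e+08 m and GM = 3.337e+19 m³/s²:
T = 2π √((1e+08)³ / 3.337e+19) s
T ≈ 1088 s = 18.13 minutes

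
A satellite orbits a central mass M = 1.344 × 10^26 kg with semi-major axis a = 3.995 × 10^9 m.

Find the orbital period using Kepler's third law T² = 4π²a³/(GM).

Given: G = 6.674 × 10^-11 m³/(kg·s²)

GM = G · M = 6.674e-11 · 1.344e+26 = 8.96986e+15 m³/s².
Kepler's third law: T = 2π √(a³ / GM).
Substituting a = 3.995e+09 m and GM = 8.96986e+15 m³/s²:
T = 2π √((3.995e+09)³ / 8.96986e+15) s
T ≈ 1.675e+07 s = 193.9 days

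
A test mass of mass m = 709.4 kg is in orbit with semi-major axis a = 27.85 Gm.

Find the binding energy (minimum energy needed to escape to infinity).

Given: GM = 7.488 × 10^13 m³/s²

Convert to SI: a = 27.85 Gm = 2.785e+10 m.
Total orbital energy is E = −GMm/(2a); binding energy is E_bind = −E = GMm/(2a).
E_bind = 7.488e+13 · 709.4 / (2 · 2.785e+10) J ≈ 9.537e+05 J = 953.7 kJ.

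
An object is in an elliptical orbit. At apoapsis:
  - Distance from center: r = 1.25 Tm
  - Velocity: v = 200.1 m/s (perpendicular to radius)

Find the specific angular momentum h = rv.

Convert to SI: r = 1.25 Tm = 1.25e+12 m.
With v perpendicular to r, h = r · v.
h = 1.25e+12 · 200.1 m²/s ≈ 2.501e+14 m²/s.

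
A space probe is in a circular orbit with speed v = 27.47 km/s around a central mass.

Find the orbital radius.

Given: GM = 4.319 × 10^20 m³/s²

Convert to SI: v = 27.47 km/s = 27470 m/s.
For a circular orbit, v² = GM / r, so r = GM / v².
r = 4.319e+20 / (27470)² m ≈ 5.724e+11 m = 572.4 Gm.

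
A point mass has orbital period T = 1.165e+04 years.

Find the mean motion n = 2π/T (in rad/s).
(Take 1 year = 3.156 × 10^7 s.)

Convert to SI: T = 1.165e+04 years = 3.67674e+11 s.
n = 2π / T.
n = 2π / 3.67674e+11 s ≈ 1.709e-11 rad/s.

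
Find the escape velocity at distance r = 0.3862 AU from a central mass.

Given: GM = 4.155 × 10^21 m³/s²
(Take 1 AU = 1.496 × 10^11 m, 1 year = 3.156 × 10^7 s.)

Convert to SI: r = 0.3862 AU = 5.77755e+10 m.
Escape velocity comes from setting total energy to zero: ½v² − GM/r = 0 ⇒ v_esc = √(2GM / r).
v_esc = √(2 · 4.155e+21 / 5.77755e+10) m/s ≈ 3.793e+05 m/s = 80.01 AU/year.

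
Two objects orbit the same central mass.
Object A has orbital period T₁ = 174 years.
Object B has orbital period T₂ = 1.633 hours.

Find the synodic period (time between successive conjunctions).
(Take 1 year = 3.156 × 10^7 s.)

Convert to SI: T₁ = 174 years = 5.49144e+09 s; T₂ = 1.633 hours = 5878.8 s.
T_syn = |T₁ · T₂ / (T₁ − T₂)|.
T_syn = |5.49144e+09 · 5878.8 / (5.49144e+09 − 5878.8)| s ≈ 5879 s = 1.633 hours.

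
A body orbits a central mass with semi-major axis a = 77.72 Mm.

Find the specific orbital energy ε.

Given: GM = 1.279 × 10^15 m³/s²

Convert to SI: a = 77.72 Mm = 7.772e+07 m.
ε = −GM / (2a).
ε = −1.279e+15 / (2 · 7.772e+07) J/kg ≈ -8.228e+06 J/kg = -8.228 MJ/kg.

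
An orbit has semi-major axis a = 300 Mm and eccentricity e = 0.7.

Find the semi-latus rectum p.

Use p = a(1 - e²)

Convert to SI: a = 300 Mm = 3e+08 m.
p = a (1 − e²).
p = 3e+08 · (1 − (0.7)²) = 3e+08 · 0.51 ≈ 1.53e+08 m = 153 Mm.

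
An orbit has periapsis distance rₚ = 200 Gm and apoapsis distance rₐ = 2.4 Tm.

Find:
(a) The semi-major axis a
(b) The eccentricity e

Convert to SI: rₚ = 200 Gm = 2e+11 m; rₐ = 2.4 Tm = 2.4e+12 m.
(a) a = (rₚ + rₐ) / 2 = (2e+11 + 2.4e+12) / 2 ≈ 1.3e+12 m = 1.3 Tm.
(b) e = (rₐ − rₚ) / (rₐ + rₚ) = (2.4e+12 − 2e+11) / (2.4e+12 + 2e+11) ≈ 0.8462.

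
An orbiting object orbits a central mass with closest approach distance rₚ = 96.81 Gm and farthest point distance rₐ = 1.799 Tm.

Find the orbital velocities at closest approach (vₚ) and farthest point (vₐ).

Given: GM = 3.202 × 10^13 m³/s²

Convert to SI: rₚ = 96.81 Gm = 9.681e+10 m; rₐ = 1.799 Tm = 1.799e+12 m.
Use the vis-viva equation v² = GM(2/r − 1/a) with a = (rₚ + rₐ)/2 = (9.681e+10 + 1.799e+12)/2 = 9.47905e+11 m.
vₚ = √(GM · (2/rₚ − 1/a)) = √(3.202e+13 · (2/9.681e+10 − 1/9.47905e+11)) m/s ≈ 25.05 m/s = 25.05 m/s.
vₐ = √(GM · (2/rₐ − 1/a)) = √(3.202e+13 · (2/1.799e+12 − 1/9.47905e+11)) m/s ≈ 1.348 m/s = 1.348 m/s.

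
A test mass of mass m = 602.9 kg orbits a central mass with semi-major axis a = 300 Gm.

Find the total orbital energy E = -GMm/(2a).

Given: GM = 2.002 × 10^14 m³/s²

Convert to SI: a = 300 Gm = 3e+11 m.
E = −GMm / (2a).
E = −2.002e+14 · 602.9 / (2 · 3e+11) J ≈ -2.012e+05 J = -201.2 kJ.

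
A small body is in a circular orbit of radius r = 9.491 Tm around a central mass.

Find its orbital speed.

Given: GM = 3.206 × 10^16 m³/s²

Convert to SI: r = 9.491 Tm = 9.491e+12 m.
For a circular orbit, gravity supplies the centripetal force, so v = √(GM / r).
v = √(3.206e+16 / 9.491e+12) m/s ≈ 58.12 m/s = 58.12 m/s.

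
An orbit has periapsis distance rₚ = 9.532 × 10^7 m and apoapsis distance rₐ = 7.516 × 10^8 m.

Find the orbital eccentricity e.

e = (rₐ − rₚ) / (rₐ + rₚ).
e = (7.516e+08 − 9.532e+07) / (7.516e+08 + 9.532e+07) = 6.5628e+08 / 8.4692e+08 ≈ 0.7749.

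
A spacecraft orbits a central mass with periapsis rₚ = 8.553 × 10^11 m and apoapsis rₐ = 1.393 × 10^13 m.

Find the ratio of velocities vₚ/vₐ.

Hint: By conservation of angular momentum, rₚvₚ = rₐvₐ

Conservation of angular momentum gives rₚvₚ = rₐvₐ, so vₚ/vₐ = rₐ/rₚ.
vₚ/vₐ = 1.393e+13 / 8.553e+11 ≈ 16.29.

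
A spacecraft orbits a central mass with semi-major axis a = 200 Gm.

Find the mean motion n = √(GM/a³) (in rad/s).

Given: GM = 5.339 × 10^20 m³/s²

Convert to SI: a = 200 Gm = 2e+11 m.
n = √(GM / a³).
n = √(5.339e+20 / (2e+11)³) rad/s ≈ 2.583e-07 rad/s.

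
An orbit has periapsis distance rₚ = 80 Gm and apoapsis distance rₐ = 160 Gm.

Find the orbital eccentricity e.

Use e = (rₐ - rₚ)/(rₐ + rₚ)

Convert to SI: rₚ = 80 Gm = 8e+10 m; rₐ = 160 Gm = 1.6e+11 m.
e = (rₐ − rₚ) / (rₐ + rₚ).
e = (1.6e+11 − 8e+10) / (1.6e+11 + 8e+10) = 8e+10 / 2.4e+11 ≈ 0.3333.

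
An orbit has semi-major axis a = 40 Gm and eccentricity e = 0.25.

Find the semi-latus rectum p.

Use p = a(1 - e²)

Convert to SI: a = 40 Gm = 4e+10 m.
p = a (1 − e²).
p = 4e+10 · (1 − (0.25)²) = 4e+10 · 0.9375 ≈ 3.75e+10 m = 37.5 Gm.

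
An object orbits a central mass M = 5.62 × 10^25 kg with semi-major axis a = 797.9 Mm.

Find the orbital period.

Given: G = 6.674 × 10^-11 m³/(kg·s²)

Convert to SI: a = 797.9 Mm = 7.979e+08 m.
GM = G · M = 6.674e-11 · 5.62e+25 = 3.75079e+15 m³/s².
Kepler's third law: T = 2π √(a³ / GM).
Substituting a = 7.979e+08 m and GM = 3.75079e+15 m³/s²:
T = 2π √((7.979e+08)³ / 3.75079e+15) s
T ≈ 2.312e+06 s = 26.76 days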